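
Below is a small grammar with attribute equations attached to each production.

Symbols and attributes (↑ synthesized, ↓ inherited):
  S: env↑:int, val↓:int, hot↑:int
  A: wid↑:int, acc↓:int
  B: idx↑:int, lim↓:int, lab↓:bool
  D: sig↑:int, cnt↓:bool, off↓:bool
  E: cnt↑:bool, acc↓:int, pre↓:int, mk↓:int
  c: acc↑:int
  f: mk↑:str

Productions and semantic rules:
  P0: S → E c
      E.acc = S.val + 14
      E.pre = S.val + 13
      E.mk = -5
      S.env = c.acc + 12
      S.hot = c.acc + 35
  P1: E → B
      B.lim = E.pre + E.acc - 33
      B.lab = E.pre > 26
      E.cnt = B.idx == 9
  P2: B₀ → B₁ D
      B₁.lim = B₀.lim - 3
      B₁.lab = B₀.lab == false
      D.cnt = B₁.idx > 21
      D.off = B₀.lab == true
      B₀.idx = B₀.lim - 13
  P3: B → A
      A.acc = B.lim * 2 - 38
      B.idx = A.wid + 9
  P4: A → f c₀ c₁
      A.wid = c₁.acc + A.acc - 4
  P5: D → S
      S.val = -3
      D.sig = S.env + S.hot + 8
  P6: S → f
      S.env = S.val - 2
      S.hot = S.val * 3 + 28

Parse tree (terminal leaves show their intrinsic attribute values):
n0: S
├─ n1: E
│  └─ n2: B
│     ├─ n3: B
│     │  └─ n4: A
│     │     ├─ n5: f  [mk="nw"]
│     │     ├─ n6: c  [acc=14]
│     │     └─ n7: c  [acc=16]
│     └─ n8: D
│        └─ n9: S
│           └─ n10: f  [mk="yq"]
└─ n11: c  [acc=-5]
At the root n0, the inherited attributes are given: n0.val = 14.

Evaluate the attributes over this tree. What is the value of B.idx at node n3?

21

1. n0.val = 14  [given at root]
2. n1.acc = 28  [S.val + 14]
3. n1.pre = 27  [S.val + 13]
4. n1.mk = -5  [-5]
5. n2.lim = 22  [E.pre + E.acc - 33]
6. n2.lab = true  [E.pre > 26]
7. n3.lim = 19  [B₀.lim - 3]
8. n3.lab = false  [B₀.lab == false]
9. n4.acc = 0  [B.lim * 2 - 38]
10. n5.mk = "nw"  [terminal]
11. n6.acc = 14  [terminal]
12. n7.acc = 16  [terminal]
13. n4.wid = 12  [c₁.acc + A.acc - 4]
14. n3.idx = 21  [A.wid + 9]
15. n8.cnt = false  [B₁.idx > 21]
16. n8.off = true  [B₀.lab == true]
17. n9.val = -3  [-3]
18. n10.mk = "yq"  [terminal]
19. n9.env = -5  [S.val - 2]
20. n9.hot = 19  [S.val * 3 + 28]
21. n8.sig = 22  [S.env + S.hot + 8]
22. n2.idx = 9  [B₀.lim - 13]
23. n1.cnt = true  [B.idx == 9]
24. n11.acc = -5  [terminal]
25. n0.env = 7  [c.acc + 12]
26. n0.hot = 30  [c.acc + 35]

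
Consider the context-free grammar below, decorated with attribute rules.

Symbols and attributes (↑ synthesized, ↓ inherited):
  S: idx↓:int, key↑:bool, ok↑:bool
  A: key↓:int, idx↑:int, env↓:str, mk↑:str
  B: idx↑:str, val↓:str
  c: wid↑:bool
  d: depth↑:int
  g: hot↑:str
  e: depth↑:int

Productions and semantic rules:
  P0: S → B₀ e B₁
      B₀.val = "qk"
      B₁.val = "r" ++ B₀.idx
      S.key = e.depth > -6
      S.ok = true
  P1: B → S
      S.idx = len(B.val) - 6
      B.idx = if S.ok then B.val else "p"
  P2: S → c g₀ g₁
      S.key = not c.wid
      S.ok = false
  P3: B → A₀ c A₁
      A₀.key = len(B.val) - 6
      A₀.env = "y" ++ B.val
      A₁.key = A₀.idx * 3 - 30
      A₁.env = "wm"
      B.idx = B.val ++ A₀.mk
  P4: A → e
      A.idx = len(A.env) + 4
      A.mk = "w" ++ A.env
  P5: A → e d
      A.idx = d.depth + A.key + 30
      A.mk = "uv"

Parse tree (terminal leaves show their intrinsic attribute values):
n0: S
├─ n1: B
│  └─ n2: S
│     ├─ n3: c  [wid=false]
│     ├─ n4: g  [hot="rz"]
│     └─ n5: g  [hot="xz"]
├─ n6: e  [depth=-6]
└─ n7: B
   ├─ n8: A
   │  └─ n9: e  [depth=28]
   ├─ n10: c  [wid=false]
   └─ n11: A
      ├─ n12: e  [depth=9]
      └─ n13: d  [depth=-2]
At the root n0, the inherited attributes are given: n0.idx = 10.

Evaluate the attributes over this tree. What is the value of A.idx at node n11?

1. n0.idx = 10  [given at root]
2. n1.val = "qk"  ["qk"]
3. n2.idx = -4  [len(B.val) - 6]
4. n3.wid = false  [terminal]
5. n4.hot = "rz"  [terminal]
6. n5.hot = "xz"  [terminal]
7. n2.key = true  [not c.wid]
8. n2.ok = false  [false]
9. n1.idx = "p"  [if S.ok then B.val else "p"]
10. n6.depth = -6  [terminal]
11. n7.val = "rp"  ["r" ++ B₀.idx]
12. n8.key = -4  [len(B.val) - 6]
13. n8.env = "yrp"  ["y" ++ B.val]
14. n9.depth = 28  [terminal]
15. n8.idx = 7  [len(A.env) + 4]
16. n8.mk = "wyrp"  ["w" ++ A.env]
17. n10.wid = false  [terminal]
18. n11.key = -9  [A₀.idx * 3 - 30]
19. n11.env = "wm"  ["wm"]
20. n12.depth = 9  [terminal]
21. n13.depth = -2  [terminal]
22. n11.idx = 19  [d.depth + A.key + 30]
23. n11.mk = "uv"  ["uv"]
24. n7.idx = "rpwyrp"  [B.val ++ A₀.mk]
25. n0.key = false  [e.depth > -6]
26. n0.ok = true  [true]

19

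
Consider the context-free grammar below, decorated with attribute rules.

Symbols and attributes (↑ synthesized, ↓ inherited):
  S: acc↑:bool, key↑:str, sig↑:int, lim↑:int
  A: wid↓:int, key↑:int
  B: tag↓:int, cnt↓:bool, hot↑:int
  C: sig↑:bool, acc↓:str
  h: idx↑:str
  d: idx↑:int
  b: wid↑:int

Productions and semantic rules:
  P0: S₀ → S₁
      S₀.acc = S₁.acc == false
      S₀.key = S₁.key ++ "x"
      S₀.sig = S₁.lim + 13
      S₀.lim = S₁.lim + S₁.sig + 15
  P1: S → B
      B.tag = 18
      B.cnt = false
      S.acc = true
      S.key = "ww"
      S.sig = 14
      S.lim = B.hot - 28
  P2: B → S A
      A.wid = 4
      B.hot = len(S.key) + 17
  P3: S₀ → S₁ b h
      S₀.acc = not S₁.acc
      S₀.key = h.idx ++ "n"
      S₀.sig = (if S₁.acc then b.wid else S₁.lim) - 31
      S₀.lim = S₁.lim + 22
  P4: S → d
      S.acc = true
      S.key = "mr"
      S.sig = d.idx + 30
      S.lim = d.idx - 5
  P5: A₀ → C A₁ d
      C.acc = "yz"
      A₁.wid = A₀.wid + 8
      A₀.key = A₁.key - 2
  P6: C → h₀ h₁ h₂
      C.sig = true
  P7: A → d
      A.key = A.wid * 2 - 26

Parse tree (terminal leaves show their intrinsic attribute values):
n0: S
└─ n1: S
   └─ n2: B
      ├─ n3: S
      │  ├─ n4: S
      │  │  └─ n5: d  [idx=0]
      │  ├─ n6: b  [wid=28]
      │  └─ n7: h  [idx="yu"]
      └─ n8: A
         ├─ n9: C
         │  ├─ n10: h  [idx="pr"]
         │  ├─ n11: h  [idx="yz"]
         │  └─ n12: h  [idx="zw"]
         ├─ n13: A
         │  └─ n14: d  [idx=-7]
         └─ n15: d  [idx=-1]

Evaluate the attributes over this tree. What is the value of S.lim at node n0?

21

1. n2.tag = 18  [18]
2. n2.cnt = false  [false]
3. n5.idx = 0  [terminal]
4. n4.acc = true  [true]
5. n4.key = "mr"  ["mr"]
6. n4.sig = 30  [d.idx + 30]
7. n4.lim = -5  [d.idx - 5]
8. n6.wid = 28  [terminal]
9. n7.idx = "yu"  [terminal]
10. n3.acc = false  [not S₁.acc]
11. n3.key = "yun"  [h.idx ++ "n"]
12. n3.sig = -3  [(if S₁.acc then b.wid else S₁.lim) - 31]
13. n3.lim = 17  [S₁.lim + 22]
14. n8.wid = 4  [4]
15. n9.acc = "yz"  ["yz"]
16. n10.idx = "pr"  [terminal]
17. n11.idx = "yz"  [terminal]
18. n12.idx = "zw"  [terminal]
19. n9.sig = true  [true]
20. n13.wid = 12  [A₀.wid + 8]
21. n14.idx = -7  [terminal]
22. n13.key = -2  [A.wid * 2 - 26]
23. n15.idx = -1  [terminal]
24. n8.key = -4  [A₁.key - 2]
25. n2.hot = 20  [len(S.key) + 17]
26. n1.acc = true  [true]
27. n1.key = "ww"  ["ww"]
28. n1.sig = 14  [14]
29. n1.lim = -8  [B.hot - 28]
30. n0.acc = false  [S₁.acc == false]
31. n0.key = "wwx"  [S₁.key ++ "x"]
32. n0.sig = 5  [S₁.lim + 13]
33. n0.lim = 21  [S₁.lim + S₁.sig + 15]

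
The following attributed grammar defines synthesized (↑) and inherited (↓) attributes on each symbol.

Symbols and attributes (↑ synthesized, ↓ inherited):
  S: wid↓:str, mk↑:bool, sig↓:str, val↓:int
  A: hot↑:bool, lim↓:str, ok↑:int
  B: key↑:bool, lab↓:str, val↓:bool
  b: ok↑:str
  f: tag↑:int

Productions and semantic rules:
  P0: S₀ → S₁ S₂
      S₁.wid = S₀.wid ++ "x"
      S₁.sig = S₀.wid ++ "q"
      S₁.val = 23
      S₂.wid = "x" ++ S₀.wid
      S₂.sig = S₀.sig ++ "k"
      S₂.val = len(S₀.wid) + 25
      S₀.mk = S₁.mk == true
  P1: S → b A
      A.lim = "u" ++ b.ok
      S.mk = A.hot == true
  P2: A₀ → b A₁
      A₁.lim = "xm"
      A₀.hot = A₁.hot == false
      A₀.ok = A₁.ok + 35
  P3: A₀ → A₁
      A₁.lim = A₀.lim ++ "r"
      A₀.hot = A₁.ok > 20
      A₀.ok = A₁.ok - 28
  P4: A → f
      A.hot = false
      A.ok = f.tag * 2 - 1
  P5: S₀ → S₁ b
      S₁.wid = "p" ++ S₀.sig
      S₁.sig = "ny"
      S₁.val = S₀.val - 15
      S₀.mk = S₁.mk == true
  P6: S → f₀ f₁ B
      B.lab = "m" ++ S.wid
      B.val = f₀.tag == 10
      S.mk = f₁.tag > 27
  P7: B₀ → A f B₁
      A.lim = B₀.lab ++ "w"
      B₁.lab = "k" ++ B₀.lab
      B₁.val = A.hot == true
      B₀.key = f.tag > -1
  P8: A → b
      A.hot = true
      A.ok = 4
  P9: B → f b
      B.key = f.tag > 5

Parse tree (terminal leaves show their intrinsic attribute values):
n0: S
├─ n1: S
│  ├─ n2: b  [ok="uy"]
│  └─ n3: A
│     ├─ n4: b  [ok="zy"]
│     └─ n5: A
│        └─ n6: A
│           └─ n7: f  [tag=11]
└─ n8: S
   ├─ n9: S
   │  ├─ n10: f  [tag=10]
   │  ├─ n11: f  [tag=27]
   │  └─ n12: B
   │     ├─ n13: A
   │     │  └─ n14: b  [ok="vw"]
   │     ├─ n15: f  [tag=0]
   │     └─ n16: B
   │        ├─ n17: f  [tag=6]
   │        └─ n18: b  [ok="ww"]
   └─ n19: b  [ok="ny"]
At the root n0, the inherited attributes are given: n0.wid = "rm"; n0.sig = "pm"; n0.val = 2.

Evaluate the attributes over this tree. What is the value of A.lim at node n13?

1. n0.wid = "rm"  [given at root]
2. n0.sig = "pm"  [given at root]
3. n0.val = 2  [given at root]
4. n1.wid = "rmx"  [S₀.wid ++ "x"]
5. n1.sig = "rmq"  [S₀.wid ++ "q"]
6. n1.val = 23  [23]
7. n2.ok = "uy"  [terminal]
8. n3.lim = "uuy"  ["u" ++ b.ok]
9. n4.ok = "zy"  [terminal]
10. n5.lim = "xm"  ["xm"]
11. n6.lim = "xmr"  [A₀.lim ++ "r"]
12. n7.tag = 11  [terminal]
13. n6.hot = false  [false]
14. n6.ok = 21  [f.tag * 2 - 1]
15. n5.hot = true  [A₁.ok > 20]
16. n5.ok = -7  [A₁.ok - 28]
17. n3.hot = false  [A₁.hot == false]
18. n3.ok = 28  [A₁.ok + 35]
19. n1.mk = false  [A.hot == true]
20. n8.wid = "xrm"  ["x" ++ S₀.wid]
21. n8.sig = "pmk"  [S₀.sig ++ "k"]
22. n8.val = 27  [len(S₀.wid) + 25]
23. n9.wid = "ppmk"  ["p" ++ S₀.sig]
24. n9.sig = "ny"  ["ny"]
25. n9.val = 12  [S₀.val - 15]
26. n10.tag = 10  [terminal]
27. n11.tag = 27  [terminal]
28. n12.lab = "mppmk"  ["m" ++ S.wid]
29. n12.val = true  [f₀.tag == 10]
30. n13.lim = "mppmkw"  [B₀.lab ++ "w"]
31. n14.ok = "vw"  [terminal]
32. n13.hot = true  [true]
33. n13.ok = 4  [4]
34. n15.tag = 0  [terminal]
35. n16.lab = "kmppmk"  ["k" ++ B₀.lab]
36. n16.val = true  [A.hot == true]
37. n17.tag = 6  [terminal]
38. n18.ok = "ww"  [terminal]
39. n16.key = true  [f.tag > 5]
40. n12.key = true  [f.tag > -1]
41. n9.mk = false  [f₁.tag > 27]
42. n19.ok = "ny"  [terminal]
43. n8.mk = false  [S₁.mk == true]
44. n0.mk = false  [S₁.mk == true]

"mppmkw"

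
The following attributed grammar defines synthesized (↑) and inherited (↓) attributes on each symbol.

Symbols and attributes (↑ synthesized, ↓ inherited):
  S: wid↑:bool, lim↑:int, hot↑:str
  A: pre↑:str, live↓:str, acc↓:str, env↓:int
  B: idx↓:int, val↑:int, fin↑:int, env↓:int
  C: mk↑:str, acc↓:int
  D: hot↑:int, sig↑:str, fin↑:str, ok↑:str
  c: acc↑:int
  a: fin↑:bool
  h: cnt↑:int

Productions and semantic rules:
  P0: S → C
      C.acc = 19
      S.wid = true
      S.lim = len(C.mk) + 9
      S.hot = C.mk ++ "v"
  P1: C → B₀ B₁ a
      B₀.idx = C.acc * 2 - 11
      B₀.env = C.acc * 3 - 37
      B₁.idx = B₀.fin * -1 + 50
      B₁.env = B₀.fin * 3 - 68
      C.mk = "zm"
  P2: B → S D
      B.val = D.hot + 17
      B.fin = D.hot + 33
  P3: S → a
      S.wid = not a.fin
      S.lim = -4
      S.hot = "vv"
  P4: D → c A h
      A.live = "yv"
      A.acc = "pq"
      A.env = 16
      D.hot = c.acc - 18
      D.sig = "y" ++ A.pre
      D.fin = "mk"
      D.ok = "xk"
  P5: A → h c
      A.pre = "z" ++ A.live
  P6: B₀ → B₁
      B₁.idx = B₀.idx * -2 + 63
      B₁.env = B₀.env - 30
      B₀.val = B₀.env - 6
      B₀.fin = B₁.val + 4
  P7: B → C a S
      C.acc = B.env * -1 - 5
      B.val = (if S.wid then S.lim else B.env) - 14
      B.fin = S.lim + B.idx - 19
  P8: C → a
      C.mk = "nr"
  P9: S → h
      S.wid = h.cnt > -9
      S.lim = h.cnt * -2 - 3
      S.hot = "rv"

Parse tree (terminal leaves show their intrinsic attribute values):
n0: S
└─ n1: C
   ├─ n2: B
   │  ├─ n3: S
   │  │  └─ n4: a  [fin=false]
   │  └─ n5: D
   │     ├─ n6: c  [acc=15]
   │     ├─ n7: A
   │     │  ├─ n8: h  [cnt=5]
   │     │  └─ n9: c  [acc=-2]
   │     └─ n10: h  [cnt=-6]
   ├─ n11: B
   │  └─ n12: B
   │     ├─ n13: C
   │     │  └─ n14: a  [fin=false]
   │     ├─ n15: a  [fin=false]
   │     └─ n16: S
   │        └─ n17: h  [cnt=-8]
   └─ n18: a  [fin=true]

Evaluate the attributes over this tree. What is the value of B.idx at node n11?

1. n1.acc = 19  [19]
2. n2.idx = 27  [C.acc * 2 - 11]
3. n2.env = 20  [C.acc * 3 - 37]
4. n4.fin = false  [terminal]
5. n3.wid = true  [not a.fin]
6. n3.lim = -4  [-4]
7. n3.hot = "vv"  ["vv"]
8. n6.acc = 15  [terminal]
9. n7.live = "yv"  ["yv"]
10. n7.acc = "pq"  ["pq"]
11. n7.env = 16  [16]
12. n8.cnt = 5  [terminal]
13. n9.acc = -2  [terminal]
14. n7.pre = "zyv"  ["z" ++ A.live]
15. n10.cnt = -6  [terminal]
16. n5.hot = -3  [c.acc - 18]
17. n5.sig = "yzyv"  ["y" ++ A.pre]
18. n5.fin = "mk"  ["mk"]
19. n5.ok = "xk"  ["xk"]
20. n2.val = 14  [D.hot + 17]
21. n2.fin = 30  [D.hot + 33]
22. n11.idx = 20  [B₀.fin * -1 + 50]
23. n11.env = 22  [B₀.fin * 3 - 68]
24. n12.idx = 23  [B₀.idx * -2 + 63]
25. n12.env = -8  [B₀.env - 30]
26. n13.acc = 3  [B.env * -1 - 5]
27. n14.fin = false  [terminal]
28. n13.mk = "nr"  ["nr"]
29. n15.fin = false  [terminal]
30. n17.cnt = -8  [terminal]
31. n16.wid = true  [h.cnt > -9]
32. n16.lim = 13  [h.cnt * -2 - 3]
33. n16.hot = "rv"  ["rv"]
34. n12.val = -1  [(if S.wid then S.lim else B.env) - 14]
35. n12.fin = 17  [S.lim + B.idx - 19]
36. n11.val = 16  [B₀.env - 6]
37. n11.fin = 3  [B₁.val + 4]
38. n18.fin = true  [terminal]
39. n1.mk = "zm"  ["zm"]
40. n0.wid = true  [true]
41. n0.lim = 11  [len(C.mk) + 9]
42. n0.hot = "zmv"  [C.mk ++ "v"]

20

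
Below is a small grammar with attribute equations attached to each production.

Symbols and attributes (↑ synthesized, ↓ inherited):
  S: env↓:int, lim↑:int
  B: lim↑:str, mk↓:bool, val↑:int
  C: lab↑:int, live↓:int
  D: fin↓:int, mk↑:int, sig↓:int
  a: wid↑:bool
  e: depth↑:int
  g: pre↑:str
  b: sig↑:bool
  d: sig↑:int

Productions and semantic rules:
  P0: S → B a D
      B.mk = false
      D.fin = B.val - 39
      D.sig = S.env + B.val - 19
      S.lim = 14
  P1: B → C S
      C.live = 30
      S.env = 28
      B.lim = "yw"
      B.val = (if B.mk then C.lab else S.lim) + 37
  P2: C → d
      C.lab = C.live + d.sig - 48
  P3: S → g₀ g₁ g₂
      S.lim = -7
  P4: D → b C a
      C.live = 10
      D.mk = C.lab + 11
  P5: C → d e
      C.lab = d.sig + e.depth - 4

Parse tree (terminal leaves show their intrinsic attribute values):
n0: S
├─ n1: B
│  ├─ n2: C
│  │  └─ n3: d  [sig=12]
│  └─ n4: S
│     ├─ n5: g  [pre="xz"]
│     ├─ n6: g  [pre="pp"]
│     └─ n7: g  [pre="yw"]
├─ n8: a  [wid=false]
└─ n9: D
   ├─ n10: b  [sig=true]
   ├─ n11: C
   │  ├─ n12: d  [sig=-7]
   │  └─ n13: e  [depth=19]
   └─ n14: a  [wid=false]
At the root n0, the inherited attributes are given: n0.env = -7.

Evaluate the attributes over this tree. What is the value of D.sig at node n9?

4

1. n0.env = -7  [given at root]
2. n1.mk = false  [false]
3. n2.live = 30  [30]
4. n3.sig = 12  [terminal]
5. n2.lab = -6  [C.live + d.sig - 48]
6. n4.env = 28  [28]
7. n5.pre = "xz"  [terminal]
8. n6.pre = "pp"  [terminal]
9. n7.pre = "yw"  [terminal]
10. n4.lim = -7  [-7]
11. n1.lim = "yw"  ["yw"]
12. n1.val = 30  [(if B.mk then C.lab else S.lim) + 37]
13. n8.wid = false  [terminal]
14. n9.fin = -9  [B.val - 39]
15. n9.sig = 4  [S.env + B.val - 19]
16. n10.sig = true  [terminal]
17. n11.live = 10  [10]
18. n12.sig = -7  [terminal]
19. n13.depth = 19  [terminal]
20. n11.lab = 8  [d.sig + e.depth - 4]
21. n14.wid = false  [terminal]
22. n9.mk = 19  [C.lab + 11]
23. n0.lim = 14  [14]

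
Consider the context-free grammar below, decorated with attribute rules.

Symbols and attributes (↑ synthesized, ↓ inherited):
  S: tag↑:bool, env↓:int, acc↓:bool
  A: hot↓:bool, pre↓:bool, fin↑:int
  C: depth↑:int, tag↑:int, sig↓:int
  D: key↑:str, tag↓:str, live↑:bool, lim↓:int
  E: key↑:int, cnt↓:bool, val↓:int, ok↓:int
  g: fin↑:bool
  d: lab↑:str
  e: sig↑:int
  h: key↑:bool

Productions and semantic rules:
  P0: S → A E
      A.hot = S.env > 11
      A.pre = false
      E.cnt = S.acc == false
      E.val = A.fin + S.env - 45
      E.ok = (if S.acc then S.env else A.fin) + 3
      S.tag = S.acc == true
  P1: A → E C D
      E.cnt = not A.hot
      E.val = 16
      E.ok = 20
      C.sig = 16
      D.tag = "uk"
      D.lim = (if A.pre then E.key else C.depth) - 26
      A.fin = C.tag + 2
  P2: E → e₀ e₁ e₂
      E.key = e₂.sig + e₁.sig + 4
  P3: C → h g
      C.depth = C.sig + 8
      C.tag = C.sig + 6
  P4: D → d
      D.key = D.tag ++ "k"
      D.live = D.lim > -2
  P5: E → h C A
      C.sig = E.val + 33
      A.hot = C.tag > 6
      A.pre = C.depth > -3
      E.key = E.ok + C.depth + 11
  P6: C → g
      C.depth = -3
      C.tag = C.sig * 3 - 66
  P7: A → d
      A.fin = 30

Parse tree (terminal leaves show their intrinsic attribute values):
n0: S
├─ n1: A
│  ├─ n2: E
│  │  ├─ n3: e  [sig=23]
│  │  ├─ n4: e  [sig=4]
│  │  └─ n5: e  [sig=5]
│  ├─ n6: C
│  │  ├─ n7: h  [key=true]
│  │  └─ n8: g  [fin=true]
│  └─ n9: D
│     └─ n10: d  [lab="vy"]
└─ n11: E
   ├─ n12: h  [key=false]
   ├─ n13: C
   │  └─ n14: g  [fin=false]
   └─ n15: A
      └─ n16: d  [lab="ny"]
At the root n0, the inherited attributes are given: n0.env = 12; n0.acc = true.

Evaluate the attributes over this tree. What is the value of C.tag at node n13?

6

1. n0.env = 12  [given at root]
2. n0.acc = true  [given at root]
3. n1.hot = true  [S.env > 11]
4. n1.pre = false  [false]
5. n2.cnt = false  [not A.hot]
6. n2.val = 16  [16]
7. n2.ok = 20  [20]
8. n3.sig = 23  [terminal]
9. n4.sig = 4  [terminal]
10. n5.sig = 5  [terminal]
11. n2.key = 13  [e₂.sig + e₁.sig + 4]
12. n6.sig = 16  [16]
13. n7.key = true  [terminal]
14. n8.fin = true  [terminal]
15. n6.depth = 24  [C.sig + 8]
16. n6.tag = 22  [C.sig + 6]
17. n9.tag = "uk"  ["uk"]
18. n9.lim = -2  [(if A.pre then E.key else C.depth) - 26]
19. n10.lab = "vy"  [terminal]
20. n9.key = "ukk"  [D.tag ++ "k"]
21. n9.live = false  [D.lim > -2]
22. n1.fin = 24  [C.tag + 2]
23. n11.cnt = false  [S.acc == false]
24. n11.val = -9  [A.fin + S.env - 45]
25. n11.ok = 15  [(if S.acc then S.env else A.fin) + 3]
26. n12.key = false  [terminal]
27. n13.sig = 24  [E.val + 33]
28. n14.fin = false  [terminal]
29. n13.depth = -3  [-3]
30. n13.tag = 6  [C.sig * 3 - 66]
31. n15.hot = false  [C.tag > 6]
32. n15.pre = false  [C.depth > -3]
33. n16.lab = "ny"  [terminal]
34. n15.fin = 30  [30]
35. n11.key = 23  [E.ok + C.depth + 11]
36. n0.tag = true  [S.acc == true]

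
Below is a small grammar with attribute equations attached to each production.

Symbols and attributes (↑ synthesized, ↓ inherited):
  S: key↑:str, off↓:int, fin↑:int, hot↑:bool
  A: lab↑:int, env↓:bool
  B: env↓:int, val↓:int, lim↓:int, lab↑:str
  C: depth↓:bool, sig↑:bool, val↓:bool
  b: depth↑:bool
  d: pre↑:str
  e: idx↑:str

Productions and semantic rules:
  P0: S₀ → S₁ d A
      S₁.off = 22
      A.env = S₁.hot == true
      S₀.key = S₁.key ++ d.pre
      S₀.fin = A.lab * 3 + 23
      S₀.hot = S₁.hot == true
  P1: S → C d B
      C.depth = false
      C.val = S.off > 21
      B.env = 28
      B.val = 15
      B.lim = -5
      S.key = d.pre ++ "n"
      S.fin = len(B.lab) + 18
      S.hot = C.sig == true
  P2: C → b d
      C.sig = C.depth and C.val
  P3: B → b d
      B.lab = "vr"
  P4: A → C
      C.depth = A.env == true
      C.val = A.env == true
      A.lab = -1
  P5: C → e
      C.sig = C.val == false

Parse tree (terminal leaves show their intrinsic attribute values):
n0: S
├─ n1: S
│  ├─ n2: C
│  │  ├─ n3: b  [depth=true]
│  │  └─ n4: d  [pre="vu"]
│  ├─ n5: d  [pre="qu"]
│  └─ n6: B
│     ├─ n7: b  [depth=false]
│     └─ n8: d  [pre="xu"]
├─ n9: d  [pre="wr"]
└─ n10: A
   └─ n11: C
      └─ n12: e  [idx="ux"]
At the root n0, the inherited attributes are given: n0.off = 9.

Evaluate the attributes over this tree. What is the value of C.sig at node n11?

1. n0.off = 9  [given at root]
2. n1.off = 22  [22]
3. n2.depth = false  [false]
4. n2.val = true  [S.off > 21]
5. n3.depth = true  [terminal]
6. n4.pre = "vu"  [terminal]
7. n2.sig = false  [C.depth and C.val]
8. n5.pre = "qu"  [terminal]
9. n6.env = 28  [28]
10. n6.val = 15  [15]
11. n6.lim = -5  [-5]
12. n7.depth = false  [terminal]
13. n8.pre = "xu"  [terminal]
14. n6.lab = "vr"  ["vr"]
15. n1.key = "qun"  [d.pre ++ "n"]
16. n1.fin = 20  [len(B.lab) + 18]
17. n1.hot = false  [C.sig == true]
18. n9.pre = "wr"  [terminal]
19. n10.env = false  [S₁.hot == true]
20. n11.depth = false  [A.env == true]
21. n11.val = false  [A.env == true]
22. n12.idx = "ux"  [terminal]
23. n11.sig = true  [C.val == false]
24. n10.lab = -1  [-1]
25. n0.key = "qunwr"  [S₁.key ++ d.pre]
26. n0.fin = 20  [A.lab * 3 + 23]
27. n0.hot = false  [S₁.hot == true]

true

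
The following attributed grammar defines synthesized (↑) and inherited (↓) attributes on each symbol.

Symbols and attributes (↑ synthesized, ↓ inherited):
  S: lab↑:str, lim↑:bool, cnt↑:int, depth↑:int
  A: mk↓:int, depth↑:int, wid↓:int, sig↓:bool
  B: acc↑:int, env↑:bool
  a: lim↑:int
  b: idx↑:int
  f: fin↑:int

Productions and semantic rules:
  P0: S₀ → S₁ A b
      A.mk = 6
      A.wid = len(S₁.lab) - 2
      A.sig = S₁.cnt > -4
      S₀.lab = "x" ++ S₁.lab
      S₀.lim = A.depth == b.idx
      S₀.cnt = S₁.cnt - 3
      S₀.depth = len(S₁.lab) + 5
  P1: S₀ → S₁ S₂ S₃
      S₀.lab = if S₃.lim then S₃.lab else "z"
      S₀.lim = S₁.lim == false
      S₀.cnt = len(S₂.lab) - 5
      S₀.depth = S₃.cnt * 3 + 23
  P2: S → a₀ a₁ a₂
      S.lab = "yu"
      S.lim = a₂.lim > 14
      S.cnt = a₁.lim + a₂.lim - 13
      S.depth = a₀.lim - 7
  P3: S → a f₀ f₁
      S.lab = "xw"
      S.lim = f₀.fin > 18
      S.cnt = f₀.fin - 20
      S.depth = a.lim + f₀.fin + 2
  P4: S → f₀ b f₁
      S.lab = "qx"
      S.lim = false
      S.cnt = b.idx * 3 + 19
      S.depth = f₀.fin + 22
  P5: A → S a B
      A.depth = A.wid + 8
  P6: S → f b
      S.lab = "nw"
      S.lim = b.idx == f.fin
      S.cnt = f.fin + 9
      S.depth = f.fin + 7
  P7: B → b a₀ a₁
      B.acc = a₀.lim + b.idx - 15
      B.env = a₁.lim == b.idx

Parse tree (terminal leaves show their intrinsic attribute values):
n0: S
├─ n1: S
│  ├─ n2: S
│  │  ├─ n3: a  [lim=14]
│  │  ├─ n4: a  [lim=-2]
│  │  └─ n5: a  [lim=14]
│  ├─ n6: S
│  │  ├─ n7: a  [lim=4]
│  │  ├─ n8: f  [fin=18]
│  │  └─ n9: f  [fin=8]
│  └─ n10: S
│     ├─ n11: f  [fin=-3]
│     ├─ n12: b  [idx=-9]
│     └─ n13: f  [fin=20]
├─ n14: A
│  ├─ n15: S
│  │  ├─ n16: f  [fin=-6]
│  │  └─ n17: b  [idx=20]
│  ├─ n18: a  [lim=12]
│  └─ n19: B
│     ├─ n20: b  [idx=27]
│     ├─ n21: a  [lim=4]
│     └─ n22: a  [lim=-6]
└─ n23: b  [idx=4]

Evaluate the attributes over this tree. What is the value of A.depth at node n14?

1. n3.lim = 14  [terminal]
2. n4.lim = -2  [terminal]
3. n5.lim = 14  [terminal]
4. n2.lab = "yu"  ["yu"]
5. n2.lim = false  [a₂.lim > 14]
6. n2.cnt = -1  [a₁.lim + a₂.lim - 13]
7. n2.depth = 7  [a₀.lim - 7]
8. n7.lim = 4  [terminal]
9. n8.fin = 18  [terminal]
10. n9.fin = 8  [terminal]
11. n6.lab = "xw"  ["xw"]
12. n6.lim = false  [f₀.fin > 18]
13. n6.cnt = -2  [f₀.fin - 20]
14. n6.depth = 24  [a.lim + f₀.fin + 2]
15. n11.fin = -3  [terminal]
16. n12.idx = -9  [terminal]
17. n13.fin = 20  [terminal]
18. n10.lab = "qx"  ["qx"]
19. n10.lim = false  [false]
20. n10.cnt = -8  [b.idx * 3 + 19]
21. n10.depth = 19  [f₀.fin + 22]
22. n1.lab = "z"  [if S₃.lim then S₃.lab else "z"]
23. n1.lim = true  [S₁.lim == false]
24. n1.cnt = -3  [len(S₂.lab) - 5]
25. n1.depth = -1  [S₃.cnt * 3 + 23]
26. n14.mk = 6  [6]
27. n14.wid = -1  [len(S₁.lab) - 2]
28. n14.sig = true  [S₁.cnt > -4]
29. n16.fin = -6  [terminal]
30. n17.idx = 20  [terminal]
31. n15.lab = "nw"  ["nw"]
32. n15.lim = false  [b.idx == f.fin]
33. n15.cnt = 3  [f.fin + 9]
34. n15.depth = 1  [f.fin + 7]
35. n18.lim = 12  [terminal]
36. n20.idx = 27  [terminal]
37. n21.lim = 4  [terminal]
38. n22.lim = -6  [terminal]
39. n19.acc = 16  [a₀.lim + b.idx - 15]
40. n19.env = false  [a₁.lim == b.idx]
41. n14.depth = 7  [A.wid + 8]
42. n23.idx = 4  [terminal]
43. n0.lab = "xz"  ["x" ++ S₁.lab]
44. n0.lim = false  [A.depth == b.idx]
45. n0.cnt = -6  [S₁.cnt - 3]
46. n0.depth = 6  [len(S₁.lab) + 5]

7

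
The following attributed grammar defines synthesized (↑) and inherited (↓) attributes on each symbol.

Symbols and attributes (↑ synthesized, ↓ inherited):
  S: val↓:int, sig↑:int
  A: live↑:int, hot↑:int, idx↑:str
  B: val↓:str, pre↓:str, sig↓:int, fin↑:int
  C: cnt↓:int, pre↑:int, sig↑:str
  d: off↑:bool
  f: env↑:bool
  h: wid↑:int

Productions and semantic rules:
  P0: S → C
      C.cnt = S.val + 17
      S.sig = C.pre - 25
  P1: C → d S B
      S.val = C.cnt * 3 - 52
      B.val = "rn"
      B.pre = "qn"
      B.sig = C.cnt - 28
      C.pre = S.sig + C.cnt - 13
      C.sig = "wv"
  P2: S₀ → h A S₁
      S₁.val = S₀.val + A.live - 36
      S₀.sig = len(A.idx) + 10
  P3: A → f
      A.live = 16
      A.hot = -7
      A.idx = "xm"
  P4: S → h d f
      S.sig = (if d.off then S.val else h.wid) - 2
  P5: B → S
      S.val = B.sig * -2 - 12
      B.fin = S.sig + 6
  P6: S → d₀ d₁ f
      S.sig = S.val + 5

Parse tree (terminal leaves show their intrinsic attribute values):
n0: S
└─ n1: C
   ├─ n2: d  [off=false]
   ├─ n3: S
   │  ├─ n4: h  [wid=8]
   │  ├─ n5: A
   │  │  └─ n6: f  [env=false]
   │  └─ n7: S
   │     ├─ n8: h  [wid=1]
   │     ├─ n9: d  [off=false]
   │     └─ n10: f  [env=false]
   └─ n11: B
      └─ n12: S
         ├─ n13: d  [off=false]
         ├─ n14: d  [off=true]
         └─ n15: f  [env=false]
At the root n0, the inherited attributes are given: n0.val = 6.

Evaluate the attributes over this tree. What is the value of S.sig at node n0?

1. n0.val = 6  [given at root]
2. n1.cnt = 23  [S.val + 17]
3. n2.off = false  [terminal]
4. n3.val = 17  [C.cnt * 3 - 52]
5. n4.wid = 8  [terminal]
6. n6.env = false  [terminal]
7. n5.live = 16  [16]
8. n5.hot = -7  [-7]
9. n5.idx = "xm"  ["xm"]
10. n7.val = -3  [S₀.val + A.live - 36]
11. n8.wid = 1  [terminal]
12. n9.off = false  [terminal]
13. n10.env = false  [terminal]
14. n7.sig = -1  [(if d.off then S.val else h.wid) - 2]
15. n3.sig = 12  [len(A.idx) + 10]
16. n11.val = "rn"  ["rn"]
17. n11.pre = "qn"  ["qn"]
18. n11.sig = -5  [C.cnt - 28]
19. n12.val = -2  [B.sig * -2 - 12]
20. n13.off = false  [terminal]
21. n14.off = true  [terminal]
22. n15.env = false  [terminal]
23. n12.sig = 3  [S.val + 5]
24. n11.fin = 9  [S.sig + 6]
25. n1.pre = 22  [S.sig + C.cnt - 13]
26. n1.sig = "wv"  ["wv"]
27. n0.sig = -3  [C.pre - 25]

-3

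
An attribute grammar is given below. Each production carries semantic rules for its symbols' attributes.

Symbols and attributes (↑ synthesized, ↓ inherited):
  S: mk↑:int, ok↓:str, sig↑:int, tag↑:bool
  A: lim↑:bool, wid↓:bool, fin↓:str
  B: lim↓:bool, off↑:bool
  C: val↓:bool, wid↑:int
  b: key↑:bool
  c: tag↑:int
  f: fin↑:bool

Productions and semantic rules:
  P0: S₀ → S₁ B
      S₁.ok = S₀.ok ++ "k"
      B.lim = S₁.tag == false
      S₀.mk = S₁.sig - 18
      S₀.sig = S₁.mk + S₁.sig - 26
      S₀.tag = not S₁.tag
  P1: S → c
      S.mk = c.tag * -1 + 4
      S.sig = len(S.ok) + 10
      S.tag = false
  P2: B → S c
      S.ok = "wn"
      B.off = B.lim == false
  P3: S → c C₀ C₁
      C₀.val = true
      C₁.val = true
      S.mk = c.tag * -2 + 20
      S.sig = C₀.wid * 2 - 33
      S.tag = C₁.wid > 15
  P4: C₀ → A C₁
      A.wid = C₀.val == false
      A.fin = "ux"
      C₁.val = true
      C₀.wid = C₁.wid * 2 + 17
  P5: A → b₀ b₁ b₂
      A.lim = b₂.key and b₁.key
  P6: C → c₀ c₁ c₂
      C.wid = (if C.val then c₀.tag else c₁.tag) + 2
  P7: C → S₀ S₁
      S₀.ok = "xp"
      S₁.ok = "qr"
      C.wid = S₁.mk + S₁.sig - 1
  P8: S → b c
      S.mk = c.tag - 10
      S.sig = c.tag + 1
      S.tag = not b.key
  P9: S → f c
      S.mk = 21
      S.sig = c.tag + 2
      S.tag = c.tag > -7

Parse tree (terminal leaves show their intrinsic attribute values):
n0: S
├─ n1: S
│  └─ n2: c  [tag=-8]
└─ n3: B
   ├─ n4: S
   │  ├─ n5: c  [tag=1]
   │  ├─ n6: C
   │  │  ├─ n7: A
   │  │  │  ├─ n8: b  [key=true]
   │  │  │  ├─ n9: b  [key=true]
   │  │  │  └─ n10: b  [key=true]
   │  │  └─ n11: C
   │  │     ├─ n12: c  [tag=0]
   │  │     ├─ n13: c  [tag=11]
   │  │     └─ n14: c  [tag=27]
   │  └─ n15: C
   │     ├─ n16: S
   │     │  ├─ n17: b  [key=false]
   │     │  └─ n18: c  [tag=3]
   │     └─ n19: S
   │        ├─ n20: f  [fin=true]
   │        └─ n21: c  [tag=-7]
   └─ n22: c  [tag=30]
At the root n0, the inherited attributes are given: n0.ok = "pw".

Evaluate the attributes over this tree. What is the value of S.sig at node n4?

9

1. n0.ok = "pw"  [given at root]
2. n1.ok = "pwk"  [S₀.ok ++ "k"]
3. n2.tag = -8  [terminal]
4. n1.mk = 12  [c.tag * -1 + 4]
5. n1.sig = 13  [len(S.ok) + 10]
6. n1.tag = false  [false]
7. n3.lim = true  [S₁.tag == false]
8. n4.ok = "wn"  ["wn"]
9. n5.tag = 1  [terminal]
10. n6.val = true  [true]
11. n7.wid = false  [C₀.val == false]
12. n7.fin = "ux"  ["ux"]
13. n8.key = true  [terminal]
14. n9.key = true  [terminal]
15. n10.key = true  [terminal]
16. n7.lim = true  [b₂.key and b₁.key]
17. n11.val = true  [true]
18. n12.tag = 0  [terminal]
19. n13.tag = 11  [terminal]
20. n14.tag = 27  [terminal]
21. n11.wid = 2  [(if C.val then c₀.tag else c₁.tag) + 2]
22. n6.wid = 21  [C₁.wid * 2 + 17]
23. n15.val = true  [true]
24. n16.ok = "xp"  ["xp"]
25. n17.key = false  [terminal]
26. n18.tag = 3  [terminal]
27. n16.mk = -7  [c.tag - 10]
28. n16.sig = 4  [c.tag + 1]
29. n16.tag = true  [not b.key]
30. n19.ok = "qr"  ["qr"]
31. n20.fin = true  [terminal]
32. n21.tag = -7  [terminal]
33. n19.mk = 21  [21]
34. n19.sig = -5  [c.tag + 2]
35. n19.tag = false  [c.tag > -7]
36. n15.wid = 15  [S₁.mk + S₁.sig - 1]
37. n4.mk = 18  [c.tag * -2 + 20]
38. n4.sig = 9  [C₀.wid * 2 - 33]
39. n4.tag = false  [C₁.wid > 15]
40. n22.tag = 30  [terminal]
41. n3.off = false  [B.lim == false]
42. n0.mk = -5  [S₁.sig - 18]
43. n0.sig = -1  [S₁.mk + S₁.sig - 26]
44. n0.tag = true  [not S₁.tag]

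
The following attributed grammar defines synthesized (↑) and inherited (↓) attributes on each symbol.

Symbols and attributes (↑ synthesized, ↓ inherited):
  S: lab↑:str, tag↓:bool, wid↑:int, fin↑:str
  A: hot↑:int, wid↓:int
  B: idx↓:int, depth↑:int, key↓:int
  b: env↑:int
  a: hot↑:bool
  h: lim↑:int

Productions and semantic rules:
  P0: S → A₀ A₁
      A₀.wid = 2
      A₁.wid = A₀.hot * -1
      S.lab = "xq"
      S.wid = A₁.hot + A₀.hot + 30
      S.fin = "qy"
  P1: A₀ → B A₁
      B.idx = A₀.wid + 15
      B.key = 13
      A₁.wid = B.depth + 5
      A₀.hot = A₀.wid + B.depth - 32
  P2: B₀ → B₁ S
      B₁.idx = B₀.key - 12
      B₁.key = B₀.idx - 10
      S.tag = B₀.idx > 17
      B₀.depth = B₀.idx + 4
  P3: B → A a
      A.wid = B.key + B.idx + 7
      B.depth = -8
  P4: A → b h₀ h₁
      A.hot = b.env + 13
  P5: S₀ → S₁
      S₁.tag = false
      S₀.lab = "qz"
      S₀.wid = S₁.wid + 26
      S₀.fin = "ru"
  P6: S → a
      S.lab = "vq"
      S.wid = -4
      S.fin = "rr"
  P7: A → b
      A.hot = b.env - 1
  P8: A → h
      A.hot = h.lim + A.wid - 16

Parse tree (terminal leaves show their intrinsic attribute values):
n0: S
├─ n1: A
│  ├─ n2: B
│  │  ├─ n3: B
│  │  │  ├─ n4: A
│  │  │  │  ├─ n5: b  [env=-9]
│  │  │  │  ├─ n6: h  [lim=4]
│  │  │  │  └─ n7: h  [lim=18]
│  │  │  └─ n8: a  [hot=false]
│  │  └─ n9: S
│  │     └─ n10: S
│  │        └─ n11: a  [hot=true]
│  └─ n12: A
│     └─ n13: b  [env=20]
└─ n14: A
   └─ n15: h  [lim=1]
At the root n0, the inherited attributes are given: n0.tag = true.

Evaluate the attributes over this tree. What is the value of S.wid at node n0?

1. n0.tag = true  [given at root]
2. n1.wid = 2  [2]
3. n2.idx = 17  [A₀.wid + 15]
4. n2.key = 13  [13]
5. n3.idx = 1  [B₀.key - 12]
6. n3.key = 7  [B₀.idx - 10]
7. n4.wid = 15  [B.key + B.idx + 7]
8. n5.env = -9  [terminal]
9. n6.lim = 4  [terminal]
10. n7.lim = 18  [terminal]
11. n4.hot = 4  [b.env + 13]
12. n8.hot = false  [terminal]
13. n3.depth = -8  [-8]
14. n9.tag = false  [B₀.idx > 17]
15. n10.tag = false  [false]
16. n11.hot = true  [terminal]
17. n10.lab = "vq"  ["vq"]
18. n10.wid = -4  [-4]
19. n10.fin = "rr"  ["rr"]
20. n9.lab = "qz"  ["qz"]
21. n9.wid = 22  [S₁.wid + 26]
22. n9.fin = "ru"  ["ru"]
23. n2.depth = 21  [B₀.idx + 4]
24. n12.wid = 26  [B.depth + 5]
25. n13.env = 20  [terminal]
26. n12.hot = 19  [b.env - 1]
27. n1.hot = -9  [A₀.wid + B.depth - 32]
28. n14.wid = 9  [A₀.hot * -1]
29. n15.lim = 1  [terminal]
30. n14.hot = -6  [h.lim + A.wid - 16]
31. n0.lab = "xq"  ["xq"]
32. n0.wid = 15  [A₁.hot + A₀.hot + 30]
33. n0.fin = "qy"  ["qy"]

15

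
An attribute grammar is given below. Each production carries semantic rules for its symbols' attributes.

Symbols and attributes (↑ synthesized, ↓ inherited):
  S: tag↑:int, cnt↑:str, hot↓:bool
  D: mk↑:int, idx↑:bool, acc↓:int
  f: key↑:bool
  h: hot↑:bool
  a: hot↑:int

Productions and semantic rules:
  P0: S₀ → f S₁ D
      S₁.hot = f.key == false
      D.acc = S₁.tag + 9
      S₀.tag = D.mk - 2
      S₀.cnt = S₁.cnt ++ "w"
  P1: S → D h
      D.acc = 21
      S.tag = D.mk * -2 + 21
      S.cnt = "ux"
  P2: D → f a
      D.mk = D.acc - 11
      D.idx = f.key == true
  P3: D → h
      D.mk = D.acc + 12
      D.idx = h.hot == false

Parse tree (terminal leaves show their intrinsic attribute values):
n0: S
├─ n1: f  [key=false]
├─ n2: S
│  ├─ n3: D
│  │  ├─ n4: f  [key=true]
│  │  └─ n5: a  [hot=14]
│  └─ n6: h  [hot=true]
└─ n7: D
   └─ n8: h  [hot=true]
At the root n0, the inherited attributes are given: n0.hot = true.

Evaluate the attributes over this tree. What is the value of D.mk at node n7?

22

1. n0.hot = true  [given at root]
2. n1.key = false  [terminal]
3. n2.hot = true  [f.key == false]
4. n3.acc = 21  [21]
5. n4.key = true  [terminal]
6. n5.hot = 14  [terminal]
7. n3.mk = 10  [D.acc - 11]
8. n3.idx = true  [f.key == true]
9. n6.hot = true  [terminal]
10. n2.tag = 1  [D.mk * -2 + 21]
11. n2.cnt = "ux"  ["ux"]
12. n7.acc = 10  [S₁.tag + 9]
13. n8.hot = true  [terminal]
14. n7.mk = 22  [D.acc + 12]
15. n7.idx = false  [h.hot == false]
16. n0.tag = 20  [D.mk - 2]
17. n0.cnt = "uxw"  [S₁.cnt ++ "w"]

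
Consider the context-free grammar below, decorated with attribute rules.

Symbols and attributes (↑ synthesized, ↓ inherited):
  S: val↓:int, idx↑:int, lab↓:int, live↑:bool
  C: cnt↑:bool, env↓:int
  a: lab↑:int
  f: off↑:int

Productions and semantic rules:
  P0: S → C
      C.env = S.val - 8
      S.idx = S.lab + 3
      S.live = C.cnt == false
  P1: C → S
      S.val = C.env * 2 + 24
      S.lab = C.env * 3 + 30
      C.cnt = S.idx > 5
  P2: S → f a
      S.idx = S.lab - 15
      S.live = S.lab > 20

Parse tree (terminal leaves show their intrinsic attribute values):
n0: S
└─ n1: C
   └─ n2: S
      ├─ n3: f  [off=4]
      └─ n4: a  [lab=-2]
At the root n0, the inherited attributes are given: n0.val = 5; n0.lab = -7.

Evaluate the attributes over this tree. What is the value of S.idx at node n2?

6

1. n0.val = 5  [given at root]
2. n0.lab = -7  [given at root]
3. n1.env = -3  [S.val - 8]
4. n2.val = 18  [C.env * 2 + 24]
5. n2.lab = 21  [C.env * 3 + 30]
6. n3.off = 4  [terminal]
7. n4.lab = -2  [terminal]
8. n2.idx = 6  [S.lab - 15]
9. n2.live = true  [S.lab > 20]
10. n1.cnt = true  [S.idx > 5]
11. n0.idx = -4  [S.lab + 3]
12. n0.live = false  [C.cnt == false]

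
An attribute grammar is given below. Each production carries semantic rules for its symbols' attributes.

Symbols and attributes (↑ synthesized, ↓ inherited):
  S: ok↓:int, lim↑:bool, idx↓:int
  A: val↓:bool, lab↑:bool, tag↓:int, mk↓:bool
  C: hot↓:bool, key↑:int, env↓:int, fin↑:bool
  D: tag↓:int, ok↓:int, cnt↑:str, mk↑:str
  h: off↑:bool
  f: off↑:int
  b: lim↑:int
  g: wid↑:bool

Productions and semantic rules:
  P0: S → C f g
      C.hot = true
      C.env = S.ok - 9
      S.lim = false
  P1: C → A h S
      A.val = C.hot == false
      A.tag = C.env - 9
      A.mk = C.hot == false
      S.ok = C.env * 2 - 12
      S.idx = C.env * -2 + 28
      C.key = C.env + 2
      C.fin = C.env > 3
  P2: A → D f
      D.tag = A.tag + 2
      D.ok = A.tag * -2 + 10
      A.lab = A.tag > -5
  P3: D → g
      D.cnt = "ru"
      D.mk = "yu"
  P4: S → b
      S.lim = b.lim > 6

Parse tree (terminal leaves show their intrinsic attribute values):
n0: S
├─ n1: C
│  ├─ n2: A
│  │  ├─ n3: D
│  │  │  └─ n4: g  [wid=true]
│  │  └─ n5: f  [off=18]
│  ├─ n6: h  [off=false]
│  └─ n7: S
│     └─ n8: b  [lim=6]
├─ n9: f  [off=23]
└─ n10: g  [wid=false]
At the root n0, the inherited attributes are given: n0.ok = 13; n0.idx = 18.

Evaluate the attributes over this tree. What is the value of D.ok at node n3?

20

1. n0.ok = 13  [given at root]
2. n0.idx = 18  [given at root]
3. n1.hot = true  [true]
4. n1.env = 4  [S.ok - 9]
5. n2.val = false  [C.hot == false]
6. n2.tag = -5  [C.env - 9]
7. n2.mk = false  [C.hot == false]
8. n3.tag = -3  [A.tag + 2]
9. n3.ok = 20  [A.tag * -2 + 10]
10. n4.wid = true  [terminal]
11. n3.cnt = "ru"  ["ru"]
12. n3.mk = "yu"  ["yu"]
13. n5.off = 18  [terminal]
14. n2.lab = false  [A.tag > -5]
15. n6.off = false  [terminal]
16. n7.ok = -4  [C.env * 2 - 12]
17. n7.idx = 20  [C.env * -2 + 28]
18. n8.lim = 6  [terminal]
19. n7.lim = false  [b.lim > 6]
20. n1.key = 6  [C.env + 2]
21. n1.fin = true  [C.env > 3]
22. n9.off = 23  [terminal]
23. n10.wid = false  [terminal]
24. n0.lim = false  [false]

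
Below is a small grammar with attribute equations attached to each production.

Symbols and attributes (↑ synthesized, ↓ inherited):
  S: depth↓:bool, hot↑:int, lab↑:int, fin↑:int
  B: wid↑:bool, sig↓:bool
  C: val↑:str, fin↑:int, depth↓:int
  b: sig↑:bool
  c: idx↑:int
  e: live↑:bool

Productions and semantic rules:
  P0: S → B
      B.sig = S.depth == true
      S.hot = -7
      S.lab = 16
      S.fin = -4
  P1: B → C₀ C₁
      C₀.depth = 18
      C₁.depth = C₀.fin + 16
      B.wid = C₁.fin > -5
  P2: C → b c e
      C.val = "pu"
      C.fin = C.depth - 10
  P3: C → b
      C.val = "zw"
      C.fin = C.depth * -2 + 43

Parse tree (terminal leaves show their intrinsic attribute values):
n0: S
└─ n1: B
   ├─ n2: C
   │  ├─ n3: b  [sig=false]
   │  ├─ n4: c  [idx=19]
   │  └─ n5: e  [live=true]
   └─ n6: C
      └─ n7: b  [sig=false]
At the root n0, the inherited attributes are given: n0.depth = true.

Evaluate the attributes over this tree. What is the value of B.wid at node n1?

false

1. n0.depth = true  [given at root]
2. n1.sig = true  [S.depth == true]
3. n2.depth = 18  [18]
4. n3.sig = false  [terminal]
5. n4.idx = 19  [terminal]
6. n5.live = true  [terminal]
7. n2.val = "pu"  ["pu"]
8. n2.fin = 8  [C.depth - 10]
9. n6.depth = 24  [C₀.fin + 16]
10. n7.sig = false  [terminal]
11. n6.val = "zw"  ["zw"]
12. n6.fin = -5  [C.depth * -2 + 43]
13. n1.wid = false  [C₁.fin > -5]
14. n0.hot = -7  [-7]
15. n0.lab = 16  [16]
16. n0.fin = -4  [-4]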